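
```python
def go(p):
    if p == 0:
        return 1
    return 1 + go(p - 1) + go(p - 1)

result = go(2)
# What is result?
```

go(p) = 1 + 2·go(p-1), go(0)=1. Closed form: (1+1)·2^2 - 1 = 7.

Answer: 7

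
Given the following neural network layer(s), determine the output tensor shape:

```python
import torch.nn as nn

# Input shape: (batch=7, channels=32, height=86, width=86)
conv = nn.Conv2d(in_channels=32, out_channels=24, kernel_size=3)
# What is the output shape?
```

Input: (7, 32, 86, 86) -> Output: (7, 24, 84, 84)

Answer: (7, 24, 84, 84)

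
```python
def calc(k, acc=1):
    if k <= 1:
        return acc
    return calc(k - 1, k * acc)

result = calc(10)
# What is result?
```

Accumulator trace (n, acc): (10, 1) -> (9, 10) -> (8, 90) -> (7, 720) -> (6, 5040) -> (5, 30240) -> (4, 151200) -> (3, 604800) -> (2, 1814400) -> (1, 3628800) -> return 3628800

Answer: 3628800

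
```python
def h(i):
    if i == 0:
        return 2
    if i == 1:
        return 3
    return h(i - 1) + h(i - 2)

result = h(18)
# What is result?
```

Build up from base cases: h(0)=2, h(1)=3, h(2)=5, h(3)=8, h(4)=13, h(5)=21, h(6)=34, ..., h(18)=10946

Answer: 10946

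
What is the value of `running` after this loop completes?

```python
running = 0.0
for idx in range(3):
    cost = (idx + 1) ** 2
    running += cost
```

Sum of squared losses 1² + 2² + ... + 3²
`running` takes the values: 0.0 → 1.0 → 5.0 → 14.0

Answer: 14.0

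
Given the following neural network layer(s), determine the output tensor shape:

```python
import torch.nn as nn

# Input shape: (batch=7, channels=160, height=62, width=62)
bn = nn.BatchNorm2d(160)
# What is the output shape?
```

Input: (7, 160, 62, 62) -> Output: (7, 160, 62, 62)

Answer: (7, 160, 62, 62)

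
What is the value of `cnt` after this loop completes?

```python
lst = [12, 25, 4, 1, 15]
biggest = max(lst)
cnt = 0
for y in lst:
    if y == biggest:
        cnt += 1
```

Count of max value 25 in [12, 25, 4, 1, 15]
`cnt` takes the values: 0 → 1

Answer: 1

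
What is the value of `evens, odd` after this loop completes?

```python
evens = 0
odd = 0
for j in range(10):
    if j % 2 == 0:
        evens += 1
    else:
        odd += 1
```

Count evens and odds in range(10)
`evens, odd` takes the values: (0, 0) → (1, 0) → (1, 1) → (2, 1) → (2, 2) → (3, 2) → (3, 3) → (4, 3) → (4, 4) → (5, 4) → (5, 5)

Answer: 5, 5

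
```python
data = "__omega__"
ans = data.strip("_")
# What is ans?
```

Trace:
`data = "__omega__"` → data = '__omega__'
`ans = data.strip("_")` → ans = 'omega'
So ans = 'omega'

Answer: 'omega'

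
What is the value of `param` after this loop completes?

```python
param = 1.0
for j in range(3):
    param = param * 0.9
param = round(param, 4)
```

Exponential decay: 1.0 * 0.9^3
`param` takes the values: 1.0 → 0.9 → 0.81 → 0.729

Answer: 0.729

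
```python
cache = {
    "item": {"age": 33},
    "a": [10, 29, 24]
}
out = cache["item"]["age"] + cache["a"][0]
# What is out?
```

Trace:
`cache = { ...` → cache = {'item': {'age': 33}, 'a': [10, 29, 24]}
`out = cache["item"]["age"] + cache["a"][0]` → out = 43
So out = 43

Answer: 43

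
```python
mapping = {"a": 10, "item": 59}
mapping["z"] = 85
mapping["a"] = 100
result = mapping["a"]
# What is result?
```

Trace:
`mapping = {"a": 10, "item": 59}` → mapping = {'a': 10, 'item': 59}
`mapping["z"] = 85` → mapping = {'a': 10, 'item': 59, 'z': 85}
`mapping["a"] = 100` → mapping = {'a': 100, 'item': 59, 'z': 85}
`result = mapping["a"]` → result = 100
So result = 100

Answer: 100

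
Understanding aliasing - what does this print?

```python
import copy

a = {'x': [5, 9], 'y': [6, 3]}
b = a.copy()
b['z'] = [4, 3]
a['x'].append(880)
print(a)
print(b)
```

Key concept: shallow copy of dict with mutable values.
Step by step:
`a = {'x': [5, 9], 'y': [6, 3]}` → a = {'x': [5, 9], 'y': [6, 3]}
`b = a.copy()` → b = {'x': [5, 9], 'y': [6, 3]}
`b['z'] = [4, 3]` → b = {'x': [5, 9], 'y': [6, 3], 'z': [4, 3]}
`a['x'].append(880)` → a = {'x': [5, 9, 880], 'y': [6, 3]}; b = {'x': [5, 9, 880], 'y': [6, 3], 'z': [4, 3]}
`print(a)` → prints {'x': [5, 9, 880], 'y': [6, 3]}
`print(b)` → prints {'x': [5, 9, 880], 'y': [6, 3], 'z': [4, 3]}

Answer:
{'x': [5, 9, 880], 'y': [6, 3]}
{'x': [5, 9, 880], 'y': [6, 3], 'z': [4, 3]}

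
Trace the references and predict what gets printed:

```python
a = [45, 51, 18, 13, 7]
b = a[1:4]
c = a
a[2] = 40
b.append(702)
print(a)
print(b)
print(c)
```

Key concept: slice vs alias.
Step by step:
`a = [45, 51, 18, 13, 7]` → a = [45, 51, 18, 13, 7]
`b = a[1:4]` → b = [51, 18, 13]
`c = a` → c = [45, 51, 18, 13, 7] (same object as a)
`a[2] = 40` → a = [45, 51, 40, 13, 7] (same object as c); c = [45, 51, 40, 13, 7] (same object as a)
`b.append(702)` → b = [51, 18, 13, 702]
`print(a)` → prints [45, 51, 40, 13, 7]
`print(b)` → prints [51, 18, 13, 702]
`print(c)` → prints [45, 51, 40, 13, 7]

Answer:
[45, 51, 40, 13, 7]
[51, 18, 13, 702]
[45, 51, 40, 13, 7]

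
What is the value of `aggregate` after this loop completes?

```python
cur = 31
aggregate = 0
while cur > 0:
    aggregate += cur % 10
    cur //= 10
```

Sum digits of 31
`aggregate` takes the values: 0 → 1 → 4

Answer: 4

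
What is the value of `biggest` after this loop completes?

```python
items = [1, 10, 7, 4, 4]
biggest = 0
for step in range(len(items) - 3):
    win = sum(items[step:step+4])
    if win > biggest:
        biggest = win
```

Max sum of 4-element window in [1, 10, 7, 4, 4]
`biggest` takes the values: 0 → 22 → 25

Answer: 25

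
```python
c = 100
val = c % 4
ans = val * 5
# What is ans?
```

Trace:
`c = 100` → c = 100
`val = c % 4` → val = 0
`ans = val * 5` → ans = 0
So ans = 0

Answer: 0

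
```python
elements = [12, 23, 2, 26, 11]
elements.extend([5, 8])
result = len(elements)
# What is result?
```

Trace:
`elements = [12, 23, 2, 26, 11]` → elements = [12, 23, 2, 26, 11]
`elements.extend([5, 8])` → elements = [12, 23, 2, 26, 11, 5, 8]
`result = len(elements)` → result = 7
So result = 7

Answer: 7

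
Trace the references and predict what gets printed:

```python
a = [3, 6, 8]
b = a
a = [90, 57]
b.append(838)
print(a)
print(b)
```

Key concept: rebinding vs mutation: a is rebound to a new list, b still points at the original.
Step by step:
`a = [3, 6, 8]` → a = [3, 6, 8]
`b = a` → b = [3, 6, 8] (same object as a)
`a = [90, 57]` → a = [90, 57]
`b.append(838)` → b = [3, 6, 8, 838]
`print(a)` → prints [90, 57]
`print(b)` → prints [3, 6, 8, 838]

Answer:
[90, 57]
[3, 6, 8, 838]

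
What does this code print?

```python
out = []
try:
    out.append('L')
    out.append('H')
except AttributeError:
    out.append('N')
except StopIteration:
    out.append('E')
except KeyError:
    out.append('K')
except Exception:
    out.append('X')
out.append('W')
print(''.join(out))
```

Execution trace: 'L' (try body) → 'H' (try body, no exception) → 'W' (after the try/except). Output: LHW

Answer: LHW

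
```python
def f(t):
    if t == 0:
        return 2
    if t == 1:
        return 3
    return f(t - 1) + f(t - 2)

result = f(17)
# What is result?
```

Build up from base cases: f(0)=2, f(1)=3, f(2)=5, f(3)=8, f(4)=13, f(5)=21, f(6)=34, ..., f(17)=6765

Answer: 6765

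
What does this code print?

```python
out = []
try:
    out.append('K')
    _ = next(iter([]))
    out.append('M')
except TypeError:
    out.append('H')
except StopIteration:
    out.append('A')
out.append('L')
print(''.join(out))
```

Execution trace: 'K' (try body) → 'A' (except StopIteration) → 'L' (after the try/except). Output: KAL

Answer: KAL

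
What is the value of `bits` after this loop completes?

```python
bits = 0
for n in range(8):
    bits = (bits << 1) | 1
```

Build 8 consecutive 1-bits: 0b11111111
`bits` takes the values: 0 → 1 → 3 → 7 → 15 → 31 → 63 → 127 → 255

Answer: 255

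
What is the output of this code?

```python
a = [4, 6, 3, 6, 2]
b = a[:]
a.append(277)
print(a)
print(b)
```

Key concept: slice [:] creates copy.
Step by step:
`a = [4, 6, 3, 6, 2]` → a = [4, 6, 3, 6, 2]
`b = a[:]` → b = [4, 6, 3, 6, 2]
`a.append(277)` → a = [4, 6, 3, 6, 2, 277]
`print(a)` → prints [4, 6, 3, 6, 2, 277]
`print(b)` → prints [4, 6, 3, 6, 2]

Answer:
[4, 6, 3, 6, 2, 277]
[4, 6, 3, 6, 2]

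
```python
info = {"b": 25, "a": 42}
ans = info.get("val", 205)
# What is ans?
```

Trace:
`info = {"b": 25, "a": 42}` → info = {'b': 25, 'a': 42}
`ans = info.get("val", 205)` → ans = 205
So ans = 205

Answer: 205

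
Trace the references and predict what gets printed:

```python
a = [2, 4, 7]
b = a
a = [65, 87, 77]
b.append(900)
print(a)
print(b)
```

Key concept: rebinding vs mutation: a is rebound to a new list, b still points at the original.
Step by step:
`a = [2, 4, 7]` → a = [2, 4, 7]
`b = a` → b = [2, 4, 7] (same object as a)
`a = [65, 87, 77]` → a = [65, 87, 77]
`b.append(900)` → b = [2, 4, 7, 900]
`print(a)` → prints [65, 87, 77]
`print(b)` → prints [2, 4, 7, 900]

Answer:
[65, 87, 77]
[2, 4, 7, 900]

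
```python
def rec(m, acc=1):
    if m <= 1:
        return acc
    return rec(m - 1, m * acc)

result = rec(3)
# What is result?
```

Accumulator trace (n, acc): (3, 1) -> (2, 3) -> (1, 6) -> return 6

Answer: 6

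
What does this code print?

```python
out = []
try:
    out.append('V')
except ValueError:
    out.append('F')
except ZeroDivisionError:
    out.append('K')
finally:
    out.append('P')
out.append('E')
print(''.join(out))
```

Execution trace: 'V' (try body, no exception) → 'P' (finally) → 'E' (after the try/except). Output: VPE

Answer: VPE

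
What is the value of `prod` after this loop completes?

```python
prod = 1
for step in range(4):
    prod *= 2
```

2^4 = 16
`prod` takes the values: 1 → 2 → 4 → 8 → 16

Answer: 16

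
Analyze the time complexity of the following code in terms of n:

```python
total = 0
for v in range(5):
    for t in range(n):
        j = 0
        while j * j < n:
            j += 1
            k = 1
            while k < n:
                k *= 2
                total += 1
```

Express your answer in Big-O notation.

Each loop level contributes: 1 × n × √n × log n. Multiplying the contributions gives O(n√n log n).

Answer: O(n√n log n)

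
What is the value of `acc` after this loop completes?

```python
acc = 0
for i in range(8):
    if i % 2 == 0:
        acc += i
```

Sum of even numbers 0 to 7
`acc` takes the values: 0 → 2 → 6 → 12

Answer: 12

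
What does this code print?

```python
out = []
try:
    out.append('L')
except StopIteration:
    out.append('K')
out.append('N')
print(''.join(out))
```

Execution trace: 'L' (try body, no exception) → 'N' (after the try/except). Output: LN

Answer: LN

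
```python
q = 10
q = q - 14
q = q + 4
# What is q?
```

Trace:
`q = 10` → q = 10
`q = q - 14` → q = -4
`q = q + 4` → q = 0
So q = 0

Answer: 0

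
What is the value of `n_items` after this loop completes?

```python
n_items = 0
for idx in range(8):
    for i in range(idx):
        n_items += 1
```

Triangle number: 0+1+2+...+7
`n_items` takes the values: 0 → 1 → 2 → 3 → 4 → 5 → 6 → 7 → 8 → 9 → 10 → 11 → 12 → 13 → 14 → 15 → 16 → 17 → 18 → 19 → 20 → 21 → 22 → 23 → 24 → 25 → 26 → 27 → 28

Answer: 28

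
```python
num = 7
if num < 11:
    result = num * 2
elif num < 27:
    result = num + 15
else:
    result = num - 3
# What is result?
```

Trace:
`num = 7` → num = 7
`if num < 11: ...` → num < 11 is True → result = 14
So result = 14

Answer: 14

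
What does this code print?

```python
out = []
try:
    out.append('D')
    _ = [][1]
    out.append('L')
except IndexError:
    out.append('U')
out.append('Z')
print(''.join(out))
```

Execution trace: 'D' (try body) → 'U' (except IndexError) → 'Z' (after the try/except). Output: DUZ

Answer: DUZ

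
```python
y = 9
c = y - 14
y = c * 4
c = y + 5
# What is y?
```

Trace:
`y = 9` → y = 9
`c = y - 14` → c = -5
`y = c * 4` → y = -20
`c = y + 5` → c = -15
So y = -20

Answer: -20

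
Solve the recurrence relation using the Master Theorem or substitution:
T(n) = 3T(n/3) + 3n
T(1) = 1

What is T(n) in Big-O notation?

By Master Theorem: a=3, b=3, f(n)=3n. Since log_3(3) = 1 and f(n) = Θ(n^1), Case 2 applies. T(n) = O(n log n).

Answer: O(n log n)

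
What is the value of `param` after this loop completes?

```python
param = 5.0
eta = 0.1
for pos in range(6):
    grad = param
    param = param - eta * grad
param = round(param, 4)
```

Gradient descent: w = 5.0 * (1 - 0.1)^6
`param` takes the values: 5.0 → 4.5 → 4.05 → 3.645 → 3.2805 → 2.95245 → 2.657205 → 2.6572

Answer: 2.6572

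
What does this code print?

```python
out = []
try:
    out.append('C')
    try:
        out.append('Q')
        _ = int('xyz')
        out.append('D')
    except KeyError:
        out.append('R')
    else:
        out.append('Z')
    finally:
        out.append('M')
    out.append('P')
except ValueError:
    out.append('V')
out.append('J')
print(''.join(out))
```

Execution trace: 'C' (try body) → 'Q' (inner try body) → 'M' (inner finally) → 'V' (except ValueError) → 'J' (after the try/except). Output: CQMVJ

Answer: CQMVJ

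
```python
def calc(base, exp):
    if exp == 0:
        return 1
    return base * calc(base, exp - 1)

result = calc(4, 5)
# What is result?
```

calc(4, 5) = 4 * 4 * 4 * 4 * 4 = 1024

Answer: 1024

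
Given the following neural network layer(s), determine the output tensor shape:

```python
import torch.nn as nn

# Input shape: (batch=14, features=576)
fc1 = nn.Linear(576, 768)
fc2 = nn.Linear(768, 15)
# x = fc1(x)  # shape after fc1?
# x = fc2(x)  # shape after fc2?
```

Input: (14, 576) -> after fc1: (14, 768) -> Output: (14, 15)

Answer: (14, 15)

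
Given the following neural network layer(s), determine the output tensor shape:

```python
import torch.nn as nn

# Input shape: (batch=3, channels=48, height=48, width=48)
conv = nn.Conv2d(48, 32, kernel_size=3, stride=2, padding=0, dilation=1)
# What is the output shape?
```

Input: (3, 48, 48, 48) -> Output: (3, 32, 23, 23)

Answer: (3, 32, 23, 23)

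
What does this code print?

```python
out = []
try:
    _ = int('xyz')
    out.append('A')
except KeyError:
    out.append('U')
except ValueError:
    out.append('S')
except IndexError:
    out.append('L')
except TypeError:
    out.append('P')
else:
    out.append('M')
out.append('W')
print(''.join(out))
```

Execution trace: 'S' (except ValueError) → 'W' (after the try/except). Output: SW

Answer: SW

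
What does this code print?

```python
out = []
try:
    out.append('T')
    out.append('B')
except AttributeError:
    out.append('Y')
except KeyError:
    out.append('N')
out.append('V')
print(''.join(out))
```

Execution trace: 'T' (try body) → 'B' (try body, no exception) → 'V' (after the try/except). Output: TBV

Answer: TBV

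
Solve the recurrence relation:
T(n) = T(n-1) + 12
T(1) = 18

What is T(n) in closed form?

Unrolling: T(n) = T(1) + 12·(n-1) = 18 + 12(n-1) = 12n + 6.

Answer: T(n) = 12n + 6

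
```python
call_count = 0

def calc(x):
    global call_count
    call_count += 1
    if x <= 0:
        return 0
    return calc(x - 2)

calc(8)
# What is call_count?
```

Linear recursion stepping by 2: 5 calls from x=8 down to ≤0.

Answer: 5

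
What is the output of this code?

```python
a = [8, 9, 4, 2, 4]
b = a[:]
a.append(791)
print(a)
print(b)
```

Key concept: slice [:] creates copy.
Step by step:
`a = [8, 9, 4, 2, 4]` → a = [8, 9, 4, 2, 4]
`b = a[:]` → b = [8, 9, 4, 2, 4]
`a.append(791)` → a = [8, 9, 4, 2, 4, 791]
`print(a)` → prints [8, 9, 4, 2, 4, 791]
`print(b)` → prints [8, 9, 4, 2, 4]

Answer:
[8, 9, 4, 2, 4, 791]
[8, 9, 4, 2, 4]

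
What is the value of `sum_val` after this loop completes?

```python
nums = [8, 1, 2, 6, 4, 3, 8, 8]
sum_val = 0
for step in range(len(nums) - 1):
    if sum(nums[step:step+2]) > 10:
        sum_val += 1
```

Count windows with sum > 10
`sum_val` takes the values: 0 → 1 → 2

Answer: 2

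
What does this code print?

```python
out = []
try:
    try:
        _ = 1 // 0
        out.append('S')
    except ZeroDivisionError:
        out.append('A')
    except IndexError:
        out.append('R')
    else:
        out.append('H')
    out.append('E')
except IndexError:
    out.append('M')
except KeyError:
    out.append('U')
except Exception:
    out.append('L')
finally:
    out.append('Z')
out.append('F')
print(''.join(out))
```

Execution trace: 'A' (inner except ZeroDivisionError) → 'E' (try body, no exception) → 'Z' (finally) → 'F' (after the try/except). Output: AEZF

Answer: AEZF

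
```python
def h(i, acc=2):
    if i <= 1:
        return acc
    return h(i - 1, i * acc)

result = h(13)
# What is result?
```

Accumulator trace (n, acc): (13, 2) -> (12, 26) -> (11, 312) -> (10, 3432) -> (9, 34320) -> (8, 308880) -> (7, 2471040) -> (6, 17297280) -> (5, 103783680) -> (4, 518918400) -> (3, 2075673600) -> (2, 6227020800) -> (1, 12454041600) -> return 12454041600

Answer: 12454041600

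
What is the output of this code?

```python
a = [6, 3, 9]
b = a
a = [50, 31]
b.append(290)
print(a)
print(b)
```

Key concept: rebinding vs mutation: a is rebound to a new list, b still points at the original.
Step by step:
`a = [6, 3, 9]` → a = [6, 3, 9]
`b = a` → b = [6, 3, 9] (same object as a)
`a = [50, 31]` → a = [50, 31]
`b.append(290)` → b = [6, 3, 9, 290]
`print(a)` → prints [50, 31]
`print(b)` → prints [6, 3, 9, 290]

Answer:
[50, 31]
[6, 3, 9, 290]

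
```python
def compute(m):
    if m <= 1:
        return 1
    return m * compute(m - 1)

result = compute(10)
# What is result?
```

compute(10) = 10 * 9 * 8 * 7 * 6 * 5 * 4 * 3 * 2 * 1 = 3628800

Answer: 3628800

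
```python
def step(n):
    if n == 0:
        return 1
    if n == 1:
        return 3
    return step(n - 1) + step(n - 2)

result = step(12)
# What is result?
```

Build up from base cases: step(0)=1, step(1)=3, step(2)=4, step(3)=7, step(4)=11, step(5)=18, step(6)=29, ..., step(12)=521

Answer: 521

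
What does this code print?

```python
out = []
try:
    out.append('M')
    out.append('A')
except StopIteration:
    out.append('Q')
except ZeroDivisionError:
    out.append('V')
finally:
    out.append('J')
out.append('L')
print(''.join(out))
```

Execution trace: 'M' (try body) → 'A' (try body, no exception) → 'J' (finally) → 'L' (after the try/except). Output: MAJL

Answer: MAJL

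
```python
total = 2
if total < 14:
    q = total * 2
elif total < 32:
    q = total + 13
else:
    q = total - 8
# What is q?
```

Trace:
`total = 2` → total = 2
`if total < 14: ...` → total < 14 is True → q = 4
So q = 4

Answer: 4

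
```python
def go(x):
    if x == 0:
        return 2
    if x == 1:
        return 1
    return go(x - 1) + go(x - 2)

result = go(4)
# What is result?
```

Build up from base cases: go(0)=2, go(1)=1, go(2)=3, go(3)=4, go(4)=7

Answer: 7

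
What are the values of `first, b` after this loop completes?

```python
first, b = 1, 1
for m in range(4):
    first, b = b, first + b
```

Fibonacci: after 4 iterations
`first, b` takes the values: (1, 1) → (1, 2) → (2, 3) → (3, 5) → (5, 8)

Answer: 5, 8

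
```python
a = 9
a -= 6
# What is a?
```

Trace:
`a = 9` → a = 9
`a -= 6` → a = 3
So a = 3

Answer: 3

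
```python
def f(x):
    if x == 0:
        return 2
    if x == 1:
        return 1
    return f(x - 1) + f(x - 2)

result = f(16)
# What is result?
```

Build up from base cases: f(0)=2, f(1)=1, f(2)=3, f(3)=4, f(4)=7, f(5)=11, f(6)=18, ..., f(16)=2207

Answer: 2207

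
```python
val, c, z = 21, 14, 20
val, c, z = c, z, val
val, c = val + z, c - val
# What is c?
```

Trace:
`val, c, z = 21, 14, 20` → val = 21; c = 14; z = 20
`val, c, z = c, z, val` → val = 14; c = 20; z = 21
`val, c = val + z, c - val` → val = 35; c = 6
So c = 6

Answer: 6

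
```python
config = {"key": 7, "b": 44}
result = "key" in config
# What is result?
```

Trace:
`config = {"key": 7, "b": 44}` → config = {'key': 7, 'b': 44}
`result = "key" in config` → result = True
So result = True

Answer: True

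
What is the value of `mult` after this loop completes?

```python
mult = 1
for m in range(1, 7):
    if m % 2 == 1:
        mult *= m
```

Product of odd numbers 1 to 6
`mult` takes the values: 1 → 3 → 15

Answer: 15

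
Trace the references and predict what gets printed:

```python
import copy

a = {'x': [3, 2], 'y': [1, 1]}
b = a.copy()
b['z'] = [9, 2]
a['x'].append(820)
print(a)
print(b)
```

Key concept: shallow copy of dict with mutable values.
Step by step:
`a = {'x': [3, 2], 'y': [1, 1]}` → a = {'x': [3, 2], 'y': [1, 1]}
`b = a.copy()` → b = {'x': [3, 2], 'y': [1, 1]}
`b['z'] = [9, 2]` → b = {'x': [3, 2], 'y': [1, 1], 'z': [9, 2]}
`a['x'].append(820)` → a = {'x': [3, 2, 820], 'y': [1, 1]}; b = {'x': [3, 2, 820], 'y': [1, 1], 'z': [9, 2]}
`print(a)` → prints {'x': [3, 2, 820], 'y': [1, 1]}
`print(b)` → prints {'x': [3, 2, 820], 'y': [1, 1], 'z': [9, 2]}

Answer:
{'x': [3, 2, 820], 'y': [1, 1]}
{'x': [3, 2, 820], 'y': [1, 1], 'z': [9, 2]}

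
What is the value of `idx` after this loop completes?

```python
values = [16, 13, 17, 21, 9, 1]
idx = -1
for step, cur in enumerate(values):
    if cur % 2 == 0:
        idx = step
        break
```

First even number index in [16, 13, 17, 21, 9, 1]
`idx` takes the values: -1 → 0

Answer: 0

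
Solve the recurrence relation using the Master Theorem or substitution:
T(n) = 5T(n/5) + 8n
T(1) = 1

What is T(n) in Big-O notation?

By Master Theorem: a=5, b=5, f(n)=8n. Since log_5(5) = 1 and f(n) = Θ(n^1), Case 2 applies. T(n) = O(n log n).

Answer: O(n log n)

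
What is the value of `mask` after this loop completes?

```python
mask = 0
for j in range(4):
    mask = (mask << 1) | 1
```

Build 4 consecutive 1-bits: 0b1111
`mask` takes the values: 0 → 1 → 3 → 7 → 15

Answer: 15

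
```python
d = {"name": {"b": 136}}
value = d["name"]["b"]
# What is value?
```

Trace:
`d = {"name": {"b": 136}}` → d = {'name': {'b': 136}}
`value = d["name"]["b"]` → value = 136
So value = 136

Answer: 136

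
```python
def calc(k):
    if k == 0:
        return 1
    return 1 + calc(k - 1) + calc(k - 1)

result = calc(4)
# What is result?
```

calc(k) = 1 + 2·calc(k-1), calc(0)=1. Closed form: (1+1)·2^4 - 1 = 31.

Answer: 31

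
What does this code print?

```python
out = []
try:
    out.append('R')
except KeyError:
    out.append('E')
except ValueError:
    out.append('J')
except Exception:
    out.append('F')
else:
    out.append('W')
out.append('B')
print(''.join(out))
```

Execution trace: 'R' (try body, no exception) → 'W' (else) → 'B' (after the try/except). Output: RWB

Answer: RWB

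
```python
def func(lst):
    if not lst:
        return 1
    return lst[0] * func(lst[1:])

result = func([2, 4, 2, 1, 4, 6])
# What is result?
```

Product over [2, 4, 2, 1, 4, 6] = 2 * 4 * 2 * 1 * 4 * 6 = 384

Answer: 384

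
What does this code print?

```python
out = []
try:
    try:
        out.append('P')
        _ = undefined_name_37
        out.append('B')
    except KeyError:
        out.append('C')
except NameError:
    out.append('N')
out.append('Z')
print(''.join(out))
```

Execution trace: 'P' (inner try body) → 'N' (outer except NameError) → 'Z' (after the try/except). Output: PNZ

Answer: PNZ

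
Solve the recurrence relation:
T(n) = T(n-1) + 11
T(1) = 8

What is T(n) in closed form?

Unrolling: T(n) = T(1) + 11·(n-1) = 8 + 11(n-1) = 11n - 3.

Answer: T(n) = 11n - 3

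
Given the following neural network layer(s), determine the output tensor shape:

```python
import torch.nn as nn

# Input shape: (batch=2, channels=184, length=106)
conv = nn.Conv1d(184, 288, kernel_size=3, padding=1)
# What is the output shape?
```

Input: (2, 184, 106) -> Output: (2, 288, 106)

Answer: (2, 288, 106)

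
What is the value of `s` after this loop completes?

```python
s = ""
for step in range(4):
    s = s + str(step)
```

Concatenate digits 0 to 3
`s` takes the values: "" → "0" → "01" → "012" → "0123"

Answer: "0123"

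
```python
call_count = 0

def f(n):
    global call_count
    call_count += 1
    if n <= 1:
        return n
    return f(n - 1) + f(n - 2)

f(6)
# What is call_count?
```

Calls(n) = 1 + Calls(n-1) + Calls(n-2); Calls(0)=Calls(1)=1. For n=6 this gives 25.

Answer: 25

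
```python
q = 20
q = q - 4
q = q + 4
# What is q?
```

Trace:
`q = 20` → q = 20
`q = q - 4` → q = 16
`q = q + 4` → q = 20
So q = 20

Answer: 20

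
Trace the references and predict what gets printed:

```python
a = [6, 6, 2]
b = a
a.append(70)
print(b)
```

Key concept: basic list aliasing.
Step by step:
`a = [6, 6, 2]` → a = [6, 6, 2]
`b = a` → b = [6, 6, 2] (same object as a)
`a.append(70)` → a = [6, 6, 2, 70] (same object as b); b = [6, 6, 2, 70] (same object as a)
`print(b)` → prints [6, 6, 2, 70]

Answer: [6, 6, 2, 70]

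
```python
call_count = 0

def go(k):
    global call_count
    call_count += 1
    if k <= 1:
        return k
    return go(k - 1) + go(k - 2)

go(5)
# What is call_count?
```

Calls(k) = 1 + Calls(k-1) + Calls(k-2); Calls(0)=Calls(1)=1. For k=5 this gives 15.

Answer: 15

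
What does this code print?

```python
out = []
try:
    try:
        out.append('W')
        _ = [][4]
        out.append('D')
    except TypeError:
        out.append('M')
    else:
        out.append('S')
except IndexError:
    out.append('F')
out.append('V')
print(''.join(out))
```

Execution trace: 'W' (try body) → 'F' (outer except IndexError) → 'V' (after the try/except). Output: WFV

Answer: WFV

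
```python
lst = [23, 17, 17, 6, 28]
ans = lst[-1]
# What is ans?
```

Trace:
`lst = [23, 17, 17, 6, 28]` → lst = [23, 17, 17, 6, 28]
`ans = lst[-1]` → ans = 28
So ans = 28

Answer: 28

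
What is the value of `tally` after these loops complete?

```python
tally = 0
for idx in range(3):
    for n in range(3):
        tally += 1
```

3 * 3 = 9
`tally` takes the values: 0 → 1 → 2 → 3 → 4 → 5 → 6 → 7 → 8 → 9

Answer: 9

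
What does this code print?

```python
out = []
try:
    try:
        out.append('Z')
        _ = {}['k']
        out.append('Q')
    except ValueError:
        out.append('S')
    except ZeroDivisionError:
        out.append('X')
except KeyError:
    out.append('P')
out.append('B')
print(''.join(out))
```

Execution trace: 'Z' (try body) → 'P' (outer except KeyError) → 'B' (after the try/except). Output: ZPB

Answer: ZPB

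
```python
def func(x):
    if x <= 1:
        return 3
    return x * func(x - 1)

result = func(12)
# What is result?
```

func(12) = 12 * 11 * 10 * 9 * 8 * 7 * 6 * 5 * 4 * 3 * 2 * 3 = 1437004800

Answer: 1437004800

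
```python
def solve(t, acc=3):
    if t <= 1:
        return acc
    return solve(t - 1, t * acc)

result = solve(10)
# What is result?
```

Accumulator trace (n, acc): (10, 3) -> (9, 30) -> (8, 270) -> (7, 2160) -> (6, 15120) -> (5, 90720) -> (4, 453600) -> (3, 1814400) -> (2, 5443200) -> (1, 10886400) -> return 10886400

Answer: 10886400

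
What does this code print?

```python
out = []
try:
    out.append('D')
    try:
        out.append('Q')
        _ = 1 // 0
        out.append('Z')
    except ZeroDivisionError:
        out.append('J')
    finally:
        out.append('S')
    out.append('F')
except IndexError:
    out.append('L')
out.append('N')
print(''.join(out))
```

Execution trace: 'D' (try body) → 'Q' (inner try body) → 'J' (inner except ZeroDivisionError) → 'S' (inner finally) → 'F' (try body, no exception) → 'N' (after the try/except). Output: DQJSFN

Answer: DQJSFN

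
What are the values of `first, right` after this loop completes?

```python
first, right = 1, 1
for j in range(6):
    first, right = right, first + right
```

Fibonacci: after 6 iterations
`first, right` takes the values: (1, 1) → (1, 2) → (2, 3) → (3, 5) → (5, 8) → (8, 13) → (13, 21)

Answer: 13, 21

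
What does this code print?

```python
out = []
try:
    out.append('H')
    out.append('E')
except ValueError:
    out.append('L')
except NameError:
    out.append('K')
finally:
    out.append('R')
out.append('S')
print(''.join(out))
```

Execution trace: 'H' (try body) → 'E' (try body, no exception) → 'R' (finally) → 'S' (after the try/except). Output: HERS

Answer: HERS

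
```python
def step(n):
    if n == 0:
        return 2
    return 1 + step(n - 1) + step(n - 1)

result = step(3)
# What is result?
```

step(n) = 1 + 2·step(n-1), step(0)=2. Closed form: (2+1)·2^3 - 1 = 23.

Answer: 23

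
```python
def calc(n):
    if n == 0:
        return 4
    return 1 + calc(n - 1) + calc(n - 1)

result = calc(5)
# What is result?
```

calc(n) = 1 + 2·calc(n-1), calc(0)=4. Closed form: (4+1)·2^5 - 1 = 159.

Answer: 159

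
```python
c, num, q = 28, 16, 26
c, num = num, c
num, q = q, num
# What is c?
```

Trace:
`c, num, q = 28, 16, 26` → c = 28; num = 16; q = 26
`c, num = num, c` → c = 16; num = 28
`num, q = q, num` → num = 26; q = 28
So c = 16

Answer: 16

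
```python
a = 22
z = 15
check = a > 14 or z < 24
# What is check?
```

Trace:
`a = 22` → a = 22
`z = 15` → z = 15
`check = a > 14 or z < 24` → check = True
So check = True

Answer: True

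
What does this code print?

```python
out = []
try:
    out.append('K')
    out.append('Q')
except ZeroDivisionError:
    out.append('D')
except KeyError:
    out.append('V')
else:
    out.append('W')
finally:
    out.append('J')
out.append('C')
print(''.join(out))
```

Execution trace: 'K' (try body) → 'Q' (try body, no exception) → 'W' (else) → 'J' (finally) → 'C' (after the try/except). Output: KQWJC

Answer: KQWJC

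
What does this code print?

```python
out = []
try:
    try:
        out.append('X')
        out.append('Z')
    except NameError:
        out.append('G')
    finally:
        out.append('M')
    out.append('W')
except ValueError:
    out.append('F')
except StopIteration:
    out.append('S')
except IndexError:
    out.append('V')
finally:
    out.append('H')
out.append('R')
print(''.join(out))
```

Execution trace: 'X' (inner try body) → 'Z' (inner try body, no exception) → 'M' (inner finally) → 'W' (try body, no exception) → 'H' (finally) → 'R' (after the try/except). Output: XZMWHR

Answer: XZMWHR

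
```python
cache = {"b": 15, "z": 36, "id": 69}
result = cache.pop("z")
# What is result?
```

Trace:
`cache = {"b": 15, "z": 36, "id": 69}` → cache = {'b': 15, 'z': 36, 'id': 69}
`result = cache.pop("z")` → cache = {'b': 15, 'id': 69}; result = 36
So result = 36

Answer: 36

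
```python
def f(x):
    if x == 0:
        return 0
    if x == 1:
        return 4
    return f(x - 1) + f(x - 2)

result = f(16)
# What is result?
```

Build up from base cases: f(0)=0, f(1)=4, f(2)=4, f(3)=8, f(4)=12, f(5)=20, f(6)=32, ..., f(16)=3948

Answer: 3948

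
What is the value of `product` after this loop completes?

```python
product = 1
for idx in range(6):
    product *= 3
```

3^6 = 729
`product` takes the values: 1 → 3 → 9 → 27 → 81 → 243 → 729

Answer: 729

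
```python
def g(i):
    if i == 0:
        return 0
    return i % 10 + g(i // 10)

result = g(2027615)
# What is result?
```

Sum of digits of 2027615: 5 + 1 + 6 + 7 + 2 + 0 + 2 = 23

Answer: 23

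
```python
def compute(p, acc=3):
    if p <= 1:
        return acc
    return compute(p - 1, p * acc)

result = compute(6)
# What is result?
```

Accumulator trace (n, acc): (6, 3) -> (5, 18) -> (4, 90) -> (3, 360) -> (2, 1080) -> (1, 2160) -> return 2160

Answer: 2160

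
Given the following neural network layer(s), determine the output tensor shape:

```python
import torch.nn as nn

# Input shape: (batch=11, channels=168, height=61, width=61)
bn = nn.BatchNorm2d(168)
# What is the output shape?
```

Input: (11, 168, 61, 61) -> Output: (11, 168, 61, 61)

Answer: (11, 168, 61, 61)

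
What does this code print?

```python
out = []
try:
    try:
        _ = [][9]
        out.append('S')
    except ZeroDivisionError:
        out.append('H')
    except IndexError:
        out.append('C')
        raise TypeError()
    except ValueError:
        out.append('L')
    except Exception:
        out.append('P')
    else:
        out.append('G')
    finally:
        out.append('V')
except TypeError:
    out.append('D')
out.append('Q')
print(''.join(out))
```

Execution trace: 'C' (inner except IndexError) → 'V' (inner finally) → 'D' (outer except TypeError) → 'Q' (after the try/except). Output: CVDQ

Answer: CVDQ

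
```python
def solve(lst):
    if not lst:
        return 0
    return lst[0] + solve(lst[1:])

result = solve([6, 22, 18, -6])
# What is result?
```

6 + 22 + 18 + (-6) + 0 = 40

Answer: 40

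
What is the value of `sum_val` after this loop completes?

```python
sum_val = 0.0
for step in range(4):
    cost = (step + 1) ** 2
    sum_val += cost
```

Sum of squared losses 1² + 2² + ... + 4²
`sum_val` takes the values: 0.0 → 1.0 → 5.0 → 14.0 → 30.0

Answer: 30.0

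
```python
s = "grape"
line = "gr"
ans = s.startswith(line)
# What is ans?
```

Trace:
`s = "grape"` → s = 'grape'
`line = "gr"` → line = 'gr'
`ans = s.startswith(line)` → ans = True
So ans = True

Answer: True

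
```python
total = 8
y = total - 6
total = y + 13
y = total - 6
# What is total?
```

Trace:
`total = 8` → total = 8
`y = total - 6` → y = 2
`total = y + 13` → total = 15
`y = total - 6` → y = 9
So total = 15

Answer: 15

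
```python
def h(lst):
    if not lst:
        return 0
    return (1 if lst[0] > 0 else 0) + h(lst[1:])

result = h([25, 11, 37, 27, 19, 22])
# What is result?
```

Count of positive elements in [25, 11, 37, 27, 19, 22] = 6

Answer: 6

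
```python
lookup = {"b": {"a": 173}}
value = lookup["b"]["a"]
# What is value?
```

Trace:
`lookup = {"b": {"a": 173}}` → lookup = {'b': {'a': 173}}
`value = lookup["b"]["a"]` → value = 173
So value = 173

Answer: 173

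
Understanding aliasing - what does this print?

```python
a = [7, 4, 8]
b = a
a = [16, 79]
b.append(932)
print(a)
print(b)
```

Key concept: rebinding vs mutation: a is rebound to a new list, b still points at the original.
Step by step:
`a = [7, 4, 8]` → a = [7, 4, 8]
`b = a` → b = [7, 4, 8] (same object as a)
`a = [16, 79]` → a = [16, 79]
`b.append(932)` → b = [7, 4, 8, 932]
`print(a)` → prints [16, 79]
`print(b)` → prints [7, 4, 8, 932]

Answer:
[16, 79]
[7, 4, 8, 932]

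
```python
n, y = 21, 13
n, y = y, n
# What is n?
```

Trace:
`n, y = 21, 13` → n = 21; y = 13
`n, y = y, n` → n = 13; y = 21
So n = 13

Answer: 13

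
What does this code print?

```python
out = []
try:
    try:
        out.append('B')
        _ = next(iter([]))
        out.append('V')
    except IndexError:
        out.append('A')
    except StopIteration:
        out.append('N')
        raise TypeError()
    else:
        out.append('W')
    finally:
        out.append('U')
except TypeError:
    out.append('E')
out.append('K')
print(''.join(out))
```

Execution trace: 'B' (try body) → 'N' (except StopIteration) → 'U' (finally) → 'E' (outer except TypeError) → 'K' (after the try/except). Output: BNUEK

Answer: BNUEK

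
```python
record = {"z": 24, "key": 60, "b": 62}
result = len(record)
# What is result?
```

Trace:
`record = {"z": 24, "key": 60, "b": 62}` → record = {'z': 24, 'key': 60, 'b': 62}
`result = len(record)` → result = 3
So result = 3

Answer: 3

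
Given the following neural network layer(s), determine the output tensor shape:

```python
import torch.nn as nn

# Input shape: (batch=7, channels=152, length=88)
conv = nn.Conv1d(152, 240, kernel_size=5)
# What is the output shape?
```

Input: (7, 152, 88) -> Output: (7, 240, 84)

Answer: (7, 240, 84)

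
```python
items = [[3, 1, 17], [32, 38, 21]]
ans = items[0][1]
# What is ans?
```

Trace:
`items = [[3, 1, 17], [32, 38, 21]]` → items = [[3, 1, 17], [32, 38, 21]]
`ans = items[0][1]` → ans = 1
So ans = 1

Answer: 1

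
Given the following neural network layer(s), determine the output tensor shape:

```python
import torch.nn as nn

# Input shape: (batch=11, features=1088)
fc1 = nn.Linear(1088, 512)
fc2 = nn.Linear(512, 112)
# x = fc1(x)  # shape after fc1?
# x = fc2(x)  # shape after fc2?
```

Input: (11, 1088) -> after fc1: (11, 512) -> Output: (11, 112)

Answer: (11, 112)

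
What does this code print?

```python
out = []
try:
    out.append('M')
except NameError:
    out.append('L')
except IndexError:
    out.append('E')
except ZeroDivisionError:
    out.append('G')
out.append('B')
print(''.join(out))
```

Execution trace: 'M' (try body, no exception) → 'B' (after the try/except). Output: MB

Answer: MB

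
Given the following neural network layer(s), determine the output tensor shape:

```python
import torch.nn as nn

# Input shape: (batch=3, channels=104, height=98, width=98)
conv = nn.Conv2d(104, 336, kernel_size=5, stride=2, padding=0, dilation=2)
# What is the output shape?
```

Input: (3, 104, 98, 98) -> Output: (3, 336, 45, 45)

Answer: (3, 336, 45, 45)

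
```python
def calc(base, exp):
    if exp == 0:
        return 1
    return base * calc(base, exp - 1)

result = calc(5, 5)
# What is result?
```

calc(5, 5) = 5 * 5 * 5 * 5 * 5 = 3125

Answer: 3125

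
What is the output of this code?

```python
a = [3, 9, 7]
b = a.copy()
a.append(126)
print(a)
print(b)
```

Key concept: list.copy() creates independent copy.
Step by step:
`a = [3, 9, 7]` → a = [3, 9, 7]
`b = a.copy()` → b = [3, 9, 7]
`a.append(126)` → a = [3, 9, 7, 126]
`print(a)` → prints [3, 9, 7, 126]
`print(b)` → prints [3, 9, 7]

Answer:
[3, 9, 7, 126]
[3, 9, 7]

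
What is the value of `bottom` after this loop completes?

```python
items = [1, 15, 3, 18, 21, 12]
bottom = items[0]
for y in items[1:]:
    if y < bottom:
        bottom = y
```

Minimum of [1, 15, 3, 18, 21, 12]
`bottom` takes the values: 1

Answer: 1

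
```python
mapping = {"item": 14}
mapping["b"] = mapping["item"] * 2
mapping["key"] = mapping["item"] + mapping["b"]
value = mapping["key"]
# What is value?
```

Trace:
`mapping = {"item": 14}` → mapping = {'item': 14}
`mapping["b"] = mapping["item"] * 2` → mapping = {'item': 14, 'b': 28}
`mapping["key"] = mapping["item"] + mapping["b"]` → mapping = {'item': 14, 'b': 28, 'key': 42}
`value = mapping["key"]` → value = 42
So value = 42

Answer: 42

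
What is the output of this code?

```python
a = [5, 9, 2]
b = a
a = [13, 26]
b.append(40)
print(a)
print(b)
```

Key concept: rebinding vs mutation: a is rebound to a new list, b still points at the original.
Step by step:
`a = [5, 9, 2]` → a = [5, 9, 2]
`b = a` → b = [5, 9, 2] (same object as a)
`a = [13, 26]` → a = [13, 26]
`b.append(40)` → b = [5, 9, 2, 40]
`print(a)` → prints [13, 26]
`print(b)` → prints [5, 9, 2, 40]

Answer:
[13, 26]
[5, 9, 2, 40]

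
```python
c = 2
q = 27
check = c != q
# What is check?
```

Trace:
`c = 2` → c = 2
`q = 27` → q = 27
`check = c != q` → check = True
So check = True

Answer: True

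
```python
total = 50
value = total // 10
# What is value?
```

Trace:
`total = 50` → total = 50
`value = total // 10` → value = 5
So value = 5

Answer: 5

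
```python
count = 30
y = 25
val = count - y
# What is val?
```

Trace:
`count = 30` → count = 30
`y = 25` → y = 25
`val = count - y` → val = 5
So val = 5

Answer: 5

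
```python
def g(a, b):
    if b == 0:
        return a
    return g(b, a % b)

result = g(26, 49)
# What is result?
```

g(26, 49) -> g(49, 26) -> g(26, 23) -> g(23, 3) -> g(3, 2) -> g(2, 1) -> g(1, 0) -> 1

Answer: 1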